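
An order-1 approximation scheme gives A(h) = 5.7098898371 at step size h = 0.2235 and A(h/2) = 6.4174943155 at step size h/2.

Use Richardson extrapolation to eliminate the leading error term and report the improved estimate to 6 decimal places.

r = 1: numerator weight 2, denominator 1.
2 × 6.4174943155 − 5.7098898371 = 7.1250987939
R = 7.1250987939/1 = 7.1250987939
Gap between inputs: 7.076e-01; correction applied: +0.7076044784.

7.125099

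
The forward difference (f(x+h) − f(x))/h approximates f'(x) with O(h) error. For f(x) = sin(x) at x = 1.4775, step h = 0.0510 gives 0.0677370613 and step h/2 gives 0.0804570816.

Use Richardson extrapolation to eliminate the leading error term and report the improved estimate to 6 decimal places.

r = 1: numerator weight 2, denominator 1.
2·0.0804570816 = 0.1609141632; subtract 0.0677370613 → 0.0931771019
Extrapolated: 0.0931771019 / 1 = 0.0931771019

0.093177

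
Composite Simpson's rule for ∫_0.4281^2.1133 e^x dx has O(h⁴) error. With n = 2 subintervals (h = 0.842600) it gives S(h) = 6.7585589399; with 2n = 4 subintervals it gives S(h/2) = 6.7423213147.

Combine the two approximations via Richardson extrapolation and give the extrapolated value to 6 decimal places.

6.741239

Method order is 4; weight 2^4 = 16.
2^4×A(h/2) = 107.8771410352; minus A(h) gives 101.1185820953.
R = 101.1185820953/15 = 6.7412388064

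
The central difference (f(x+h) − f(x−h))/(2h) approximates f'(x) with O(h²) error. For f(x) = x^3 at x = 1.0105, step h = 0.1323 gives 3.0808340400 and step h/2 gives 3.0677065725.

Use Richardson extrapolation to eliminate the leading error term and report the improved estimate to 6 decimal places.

3.063331

Method order is 2; weight 2^2 = 4.
Numerator 4*A(h/2) − A(h) = 4*3.0677065725 − 3.0808340400 = 9.1899922500
Denominator 4 − 1 = 3.
R = 9.1899922500/3 = 3.0633307500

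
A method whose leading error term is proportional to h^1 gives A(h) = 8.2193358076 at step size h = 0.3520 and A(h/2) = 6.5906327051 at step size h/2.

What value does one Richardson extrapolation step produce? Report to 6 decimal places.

Order 1 gives 2^r = 2 and 2^r − 1 = 1.
Numerator 2*A(h/2) − A(h) = 2*6.5906327051 − 8.2193358076 = 4.9619296026
R = 4.9619296026/1 = 4.9619296026

4.961930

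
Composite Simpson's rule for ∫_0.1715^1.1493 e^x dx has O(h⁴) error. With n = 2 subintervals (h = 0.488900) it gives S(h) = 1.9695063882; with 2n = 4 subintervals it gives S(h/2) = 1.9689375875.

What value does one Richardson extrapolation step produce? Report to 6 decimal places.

Method order is 4; weight 2^4 = 16.
Difference of the inputs: 1.9689375875 − 1.9695063882 = -0.0005688007
Correction (A(h/2) − A(h))/(16 − 1) = (-0.0005688007)/15 = -0.0000379200
R = A(h/2) + (A(h/2) − A(h))/15 = 1.9689375875 − 0.0000379200 = 1.9688996675
Correction |R − A(h/2)| = 3.792e-05; gap |A(h/2) − A(h)| = 5.688e-04.

1.968900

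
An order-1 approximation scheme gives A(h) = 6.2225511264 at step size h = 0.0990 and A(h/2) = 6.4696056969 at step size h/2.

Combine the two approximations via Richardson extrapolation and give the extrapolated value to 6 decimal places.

Leading term ∝ h^1; use weight 2 = 2^1.
2*6.4696056969 = 12.9392113938; subtract 6.2225511264 → 6.7166602674
Extrapolated: 6.7166602674 / 1 = 6.7166602674
Shift from A(h/2): +0.2470545705.

6.716660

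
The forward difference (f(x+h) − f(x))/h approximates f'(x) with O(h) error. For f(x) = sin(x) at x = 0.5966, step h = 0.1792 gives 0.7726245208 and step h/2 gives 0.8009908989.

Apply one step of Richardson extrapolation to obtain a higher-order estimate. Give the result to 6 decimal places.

0.829357

Method order is 1; weight 2^1 = 2.
2·0.8009908989 = 1.6019817978; subtract 0.7726245208 → 0.8293572770
Divide by 2^1 − 1 = 1.
(2·0.8009908989 − 0.7726245208)/(2 − 1) = 0.8293572770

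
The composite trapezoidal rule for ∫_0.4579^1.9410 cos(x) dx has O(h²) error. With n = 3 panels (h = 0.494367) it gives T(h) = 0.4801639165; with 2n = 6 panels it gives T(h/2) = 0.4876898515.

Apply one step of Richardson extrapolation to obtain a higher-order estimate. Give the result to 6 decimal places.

0.490198

r = 2: numerator weight 4, denominator 3.
Numerator 4×A(h/2) − A(h) = 4×0.4876898515 − 0.4801639165 = 1.4705954895
Divide by 2^2 − 1 = 3.
So the Richardson estimate is 0.4901984965.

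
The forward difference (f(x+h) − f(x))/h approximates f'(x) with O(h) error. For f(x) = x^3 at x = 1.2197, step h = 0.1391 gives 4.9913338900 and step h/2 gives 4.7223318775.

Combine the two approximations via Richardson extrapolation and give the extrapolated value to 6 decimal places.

4.453330

r = 1, so 2^r = 2.
Top: 2(4.7223318775) − (4.9913338900) = 4.4533298650
Denominator 2 − 1 = 1.
So the Richardson estimate is 4.4533298650.
Gap between inputs: 2.690e-01; correction applied: −0.2690020125.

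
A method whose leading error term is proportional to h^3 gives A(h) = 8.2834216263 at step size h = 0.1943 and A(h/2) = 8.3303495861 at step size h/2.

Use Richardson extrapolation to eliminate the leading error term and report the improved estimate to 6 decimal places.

8.337054

r = 3, so 2^r = 8.
8×8.3303495861 = 66.6427966888; 66.6427966888 − 8.2834216263 = 58.3593750625
58.3593750625 ÷ 7 = 8.3370535804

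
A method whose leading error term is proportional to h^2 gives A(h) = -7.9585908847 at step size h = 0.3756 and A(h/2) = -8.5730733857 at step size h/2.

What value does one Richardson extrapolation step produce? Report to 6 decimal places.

-8.777901

Method order is 2; weight 2^2 = 4.
4*(-8.5730733857) − (-7.9585908847) = -26.3337026581
Divide by 2^2 − 1 = 3.
R = (-26.3337026581)/3 = -8.7779008860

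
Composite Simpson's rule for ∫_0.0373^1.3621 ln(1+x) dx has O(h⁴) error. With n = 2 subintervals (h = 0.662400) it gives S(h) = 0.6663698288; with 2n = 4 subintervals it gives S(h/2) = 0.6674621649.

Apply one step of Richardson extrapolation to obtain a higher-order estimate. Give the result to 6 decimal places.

With r = 4 the leading error scales as h^4, so the weight is 2^4 = 16.
A(h/2) − A(h) = 0.6674621649 − 0.6663698288 = 0.0010923361
Divide by 2^4 − 1 = 15: 0.0010923361/15 = 0.0000728224
R = 0.6674621649 + 0.0000728224 = 0.6675349873

0.667535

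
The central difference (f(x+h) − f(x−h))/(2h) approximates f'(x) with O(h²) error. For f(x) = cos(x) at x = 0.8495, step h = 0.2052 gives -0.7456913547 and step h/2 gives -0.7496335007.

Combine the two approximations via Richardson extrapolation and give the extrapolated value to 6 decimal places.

Order 2 gives 2^r = 4 and 2^r − 1 = 3.
2^2×A(h/2) = -2.9985340028; minus A(h) gives -2.2528426481.
R = (-2.2528426481)/3 = -0.7509475494

-0.750948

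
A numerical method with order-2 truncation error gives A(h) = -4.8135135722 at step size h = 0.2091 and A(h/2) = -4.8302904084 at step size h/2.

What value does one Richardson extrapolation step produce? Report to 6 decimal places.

Order 2 gives 2^r = 4 and 2^r − 1 = 3.
4×(-4.8302904084) = -19.3211616336; subtract (-4.8135135722) → -14.5076480614
Divide by 2^2 − 1 = 3.
R = (-14.5076480614)/3 = -4.8358826871

-4.835883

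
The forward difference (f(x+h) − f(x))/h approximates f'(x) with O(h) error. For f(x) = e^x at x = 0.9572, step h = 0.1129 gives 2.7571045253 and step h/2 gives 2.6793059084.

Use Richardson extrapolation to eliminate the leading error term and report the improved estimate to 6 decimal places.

With r = 1 the leading error scales as h^1, so the weight is 2^1 = 2.
Difference of the inputs: 2.6793059084 − 2.7571045253 = -0.0777986169
Divide by 2^1 − 1 = 1: (-0.0777986169)/1 = -0.0777986169
R = 2.6793059084 − 0.0777986169 = 2.6015072915
Shift from A(h/2): −0.0777986169.

2.601507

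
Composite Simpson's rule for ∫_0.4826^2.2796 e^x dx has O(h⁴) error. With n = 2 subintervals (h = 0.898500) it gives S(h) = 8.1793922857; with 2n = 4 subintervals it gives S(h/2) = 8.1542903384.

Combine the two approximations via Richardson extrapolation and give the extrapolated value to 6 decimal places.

The method has order 4: 2^4 = 16.
2^4 × A(h/2) = 130.4686454144; minus A(h) gives 122.2892531287.
Extrapolated: 122.2892531287 / 15 = 8.1526168752

8.152617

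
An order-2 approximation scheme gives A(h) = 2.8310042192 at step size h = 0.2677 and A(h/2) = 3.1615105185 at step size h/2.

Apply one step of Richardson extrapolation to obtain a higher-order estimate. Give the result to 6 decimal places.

r = 2: numerator weight 4, denominator 3.
A(h/2) − A(h) = 3.1615105185 − 2.8310042192 = 0.3305062993
Correction (A(h/2) − A(h))/(4 − 1) = 0.3305062993/3 = 0.1101687664
R = A(h/2) + (A(h/2) − A(h))/3 = 3.1615105185 + 0.1101687664 = 3.2716792849
Correction |R − A(h/2)| = 1.102e-01; gap |A(h/2) − A(h)| = 3.305e-01.

3.271679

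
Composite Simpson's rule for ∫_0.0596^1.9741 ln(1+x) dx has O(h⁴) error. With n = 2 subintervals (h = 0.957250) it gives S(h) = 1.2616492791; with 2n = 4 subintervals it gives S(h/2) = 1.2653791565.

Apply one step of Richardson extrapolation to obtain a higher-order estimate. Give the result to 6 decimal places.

1.265628

Error is O(h^4); halving h shrinks it by 2^4 = 16.
Top: 16(1.2653791565) − (1.2616492791) = 18.9844172249
Divide by 2^4 − 1 = 15.
Extrapolated: 18.9844172249 / 15 = 1.2656278150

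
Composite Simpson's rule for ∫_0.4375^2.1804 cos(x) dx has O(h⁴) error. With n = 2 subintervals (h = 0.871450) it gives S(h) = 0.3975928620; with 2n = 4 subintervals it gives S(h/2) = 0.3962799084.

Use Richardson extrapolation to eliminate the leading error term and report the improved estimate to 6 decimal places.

0.396192

Error is O(h^4); halving h shrinks it by 2^4 = 16.
16×0.3962799084 = 6.3404785344; 6.3404785344 − 0.3975928620 = 5.9428856724
Divide by 2^4 − 1 = 15.
So the Richardson estimate is 0.3961923782.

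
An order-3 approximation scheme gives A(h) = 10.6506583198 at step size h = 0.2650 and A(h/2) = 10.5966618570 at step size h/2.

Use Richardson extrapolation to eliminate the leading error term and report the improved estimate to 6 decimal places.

10.588948

Method order is 3; weight 2^3 = 8.
8×10.5966618570 − 10.6506583198 = 74.1226365362
74.1226365362 ÷ 7 = 10.5889480766
Shift from A(h/2): −0.0077137804.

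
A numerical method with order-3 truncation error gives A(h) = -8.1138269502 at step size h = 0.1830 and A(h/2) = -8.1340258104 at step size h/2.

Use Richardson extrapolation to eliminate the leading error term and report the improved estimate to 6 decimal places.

Error is O(h^3); halving h shrinks it by 2^3 = 8.
8*(-8.1340258104) − (-8.1138269502) = -56.9583795330
Denominator 8 − 1 = 7.
Result: -8.1369113619

-8.136911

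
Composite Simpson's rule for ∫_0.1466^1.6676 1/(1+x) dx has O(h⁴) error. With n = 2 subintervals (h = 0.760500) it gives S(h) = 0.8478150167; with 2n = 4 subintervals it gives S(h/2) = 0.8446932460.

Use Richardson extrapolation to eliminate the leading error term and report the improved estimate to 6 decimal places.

Leading term ∝ h^4; use weight 16 = 2^4.
Numerator 16×A(h/2) − A(h) = 16×0.8446932460 − 0.8478150167 = 12.6672769193
Denominator 16 − 1 = 15.
Extrapolated: 12.6672769193 / 15 = 0.8444851280
Gap between inputs: 3.122e-03; correction applied: −0.0002081180.

0.844485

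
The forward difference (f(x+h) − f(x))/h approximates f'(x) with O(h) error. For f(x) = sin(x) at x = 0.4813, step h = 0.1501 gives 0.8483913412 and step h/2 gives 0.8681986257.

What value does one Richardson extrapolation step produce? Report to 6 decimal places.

0.888006

Order 1 gives 2^r = 2 and 2^r − 1 = 1.
Weighted: 1.7363972514 − 0.8483913412 = 0.8880059102
Denominator 2 − 1 = 1.
Result: 0.8880059102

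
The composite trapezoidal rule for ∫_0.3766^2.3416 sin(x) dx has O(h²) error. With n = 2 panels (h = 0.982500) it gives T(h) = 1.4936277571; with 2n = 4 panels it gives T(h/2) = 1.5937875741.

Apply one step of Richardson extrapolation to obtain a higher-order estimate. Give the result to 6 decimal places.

With r = 2 the leading error scales as h^2, so the weight is 2^2 = 4.
4 × 1.5937875741 = 6.3751502964; 6.3751502964 − 1.4936277571 = 4.8815225393
(4 × 1.5937875741 − 1.4936277571)/(4 − 1) = 1.6271741798

1.627174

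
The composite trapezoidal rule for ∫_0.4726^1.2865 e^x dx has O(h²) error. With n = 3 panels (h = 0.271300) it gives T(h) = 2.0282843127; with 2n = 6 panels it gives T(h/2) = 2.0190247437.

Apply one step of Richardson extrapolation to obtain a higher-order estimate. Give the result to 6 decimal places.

The method has order 2: 2^2 = 4.
Numerator 4×A(h/2) − A(h) = 4×2.0190247437 − 2.0282843127 = 6.0478146621
Divide by 2^2 − 1 = 3.
6.0478146621 ÷ 3 = 2.0159382207

2.015938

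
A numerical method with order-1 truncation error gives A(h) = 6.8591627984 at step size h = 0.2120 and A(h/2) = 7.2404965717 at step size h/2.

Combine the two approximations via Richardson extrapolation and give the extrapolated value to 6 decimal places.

7.621830

The method has order 1: 2^1 = 2.
Top: 2(7.2404965717) − (6.8591627984) = 7.6218303450
R = 7.6218303450/1 = 7.6218303450
Correction |R − A(h/2)| = 3.813e-01; gap |A(h/2) − A(h)| = 3.813e-01.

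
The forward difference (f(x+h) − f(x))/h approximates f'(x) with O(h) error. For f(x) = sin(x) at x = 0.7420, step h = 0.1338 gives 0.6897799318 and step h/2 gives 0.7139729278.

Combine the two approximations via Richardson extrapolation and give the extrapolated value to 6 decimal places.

r = 1, so 2^r = 2.
2 × 0.7139729278 = 1.4279458556; subtract 0.6897799318 → 0.7381659238
R = 0.7381659238/1 = 0.7381659238
Shift from A(h/2): +0.0241929960.

0.738166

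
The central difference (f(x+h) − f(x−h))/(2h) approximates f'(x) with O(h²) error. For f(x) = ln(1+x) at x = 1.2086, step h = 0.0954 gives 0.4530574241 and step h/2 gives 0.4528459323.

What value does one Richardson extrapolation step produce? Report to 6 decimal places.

0.452775

r = 2, so 2^r = 4.
Weighted: 1.8113837292 − 0.4530574241 = 1.3583263051
1.3583263051 ÷ 3 = 0.4527754350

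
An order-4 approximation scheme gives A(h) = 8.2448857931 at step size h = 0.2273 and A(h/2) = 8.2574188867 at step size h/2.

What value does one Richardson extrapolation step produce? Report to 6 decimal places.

8.258254

Leading term ∝ h^4; use weight 16 = 2^4.
16·8.2574188867 = 132.1187021872; subtract 8.2448857931 → 123.8738163941
Divide by 2^4 − 1 = 15.
So the Richardson estimate is 8.2582544263.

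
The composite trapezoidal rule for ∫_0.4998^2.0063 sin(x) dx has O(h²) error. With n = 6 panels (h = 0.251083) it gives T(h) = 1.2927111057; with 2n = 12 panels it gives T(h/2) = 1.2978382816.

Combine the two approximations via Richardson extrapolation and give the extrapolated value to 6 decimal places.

With r = 2 the leading error scales as h^2, so the weight is 2^2 = 4.
Top: 4(1.2978382816) − (1.2927111057) = 3.8986420207
3.8986420207 ÷ 3 = 1.2995473402

1.299547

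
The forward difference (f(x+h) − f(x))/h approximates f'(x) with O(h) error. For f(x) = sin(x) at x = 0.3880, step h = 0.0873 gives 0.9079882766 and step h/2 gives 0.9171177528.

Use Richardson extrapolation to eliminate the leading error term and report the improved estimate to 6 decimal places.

Method order is 1; weight 2^1 = 2.
2 × 0.9171177528 = 1.8342355056; 1.8342355056 − 0.9079882766 = 0.9262472290
Divide by 2^1 − 1 = 1.
R = 0.9262472290/1 = 0.9262472290
Correction |R − A(h/2)| = 9.129e-03; gap |A(h/2) − A(h)| = 9.129e-03.

0.926247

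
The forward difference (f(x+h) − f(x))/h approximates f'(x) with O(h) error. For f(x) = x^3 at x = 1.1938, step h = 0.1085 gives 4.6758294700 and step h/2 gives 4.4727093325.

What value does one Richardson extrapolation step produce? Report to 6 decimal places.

4.269589

Error is O(h^1); halving h shrinks it by 2^1 = 2.
Top: 2(4.4727093325) − (4.6758294700) = 4.2695891950
R = 4.2695891950/1 = 4.2695891950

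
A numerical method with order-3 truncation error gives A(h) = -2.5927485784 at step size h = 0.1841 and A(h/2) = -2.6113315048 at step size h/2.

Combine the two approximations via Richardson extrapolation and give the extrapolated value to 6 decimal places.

-2.613986

With r = 3 the leading error scales as h^3, so the weight is 2^3 = 8.
2^3 × A(h/2) = -20.8906520384; minus A(h) gives -18.2979034600.
(8 × (-2.6113315048) − (-2.5927485784))/(8 − 1) = -2.6139862086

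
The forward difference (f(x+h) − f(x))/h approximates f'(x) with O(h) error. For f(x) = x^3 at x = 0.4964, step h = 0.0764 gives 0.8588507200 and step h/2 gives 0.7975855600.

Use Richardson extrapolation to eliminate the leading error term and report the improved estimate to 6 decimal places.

0.736320

r = 1: numerator weight 2, denominator 1.
Difference of the inputs: 0.7975855600 − 0.8588507200 = -0.0612651600
Correction (A(h/2) − A(h))/(2 − 1) = (-0.0612651600)/1 = -0.0612651600
R = A(h/2) + (A(h/2) − A(h))/1 = 0.7975855600 − 0.0612651600 = 0.7363204000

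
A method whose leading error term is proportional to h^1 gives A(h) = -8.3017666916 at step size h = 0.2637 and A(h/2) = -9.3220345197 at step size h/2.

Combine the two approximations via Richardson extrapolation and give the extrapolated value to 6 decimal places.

With r = 1 the leading error scales as h^1, so the weight is 2^1 = 2.
2 × (-9.3220345197) = -18.6440690394; (-18.6440690394) − (-8.3017666916) = -10.3423023478
(2 × (-9.3220345197) − (-8.3017666916))/(2 − 1) = -10.3423023478

-10.342302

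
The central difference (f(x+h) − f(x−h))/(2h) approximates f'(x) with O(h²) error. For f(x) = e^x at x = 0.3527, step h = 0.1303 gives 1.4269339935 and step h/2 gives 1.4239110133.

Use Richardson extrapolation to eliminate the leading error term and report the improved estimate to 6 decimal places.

Order 2 gives 2^r = 4 and 2^r − 1 = 3.
4·1.4239110133 − 1.4269339935 = 4.2687100597
Extrapolated: 4.2687100597 / 3 = 1.4229033532

1.422903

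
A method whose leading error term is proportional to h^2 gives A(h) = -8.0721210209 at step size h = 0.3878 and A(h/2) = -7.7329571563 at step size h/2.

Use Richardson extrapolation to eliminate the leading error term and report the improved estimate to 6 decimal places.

The method has order 2: 2^2 = 4.
4·(-7.7329571563) = -30.9318286252; subtract (-8.0721210209) → -22.8597076043
R = (-22.8597076043)/3 = -7.6199025348
Gap between inputs: 3.392e-01; correction applied: +0.1130546215.

-7.619903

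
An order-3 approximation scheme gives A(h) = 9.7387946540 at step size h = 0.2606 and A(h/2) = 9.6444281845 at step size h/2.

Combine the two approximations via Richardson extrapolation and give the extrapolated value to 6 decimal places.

9.630947

With r = 3 the leading error scales as h^3, so the weight is 2^3 = 8.
A(h/2) − A(h) = 9.6444281845 − 9.7387946540 = -0.0943664695
Divide by 2^3 − 1 = 7: (-0.0943664695)/7 = -0.0134809242
R = 9.6444281845 − 0.0134809242 = 9.6309472603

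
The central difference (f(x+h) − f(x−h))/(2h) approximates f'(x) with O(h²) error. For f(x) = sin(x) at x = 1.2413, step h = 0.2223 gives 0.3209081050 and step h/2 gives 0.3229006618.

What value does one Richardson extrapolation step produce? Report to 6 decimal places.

0.323565

Order 2 gives 2^r = 4 and 2^r − 1 = 3.
Numerator 4*A(h/2) − A(h) = 4*0.3229006618 − 0.3209081050 = 0.9706945422
Denominator 4 − 1 = 3.
Result: 0.3235648474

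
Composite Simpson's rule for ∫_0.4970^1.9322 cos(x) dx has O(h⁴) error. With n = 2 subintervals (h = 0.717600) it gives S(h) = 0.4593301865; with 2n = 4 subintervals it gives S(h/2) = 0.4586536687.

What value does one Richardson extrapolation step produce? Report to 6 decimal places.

0.458609

Leading term ∝ h^4; use weight 16 = 2^4.
16×0.4586536687 = 7.3384586992; 7.3384586992 − 0.4593301865 = 6.8791285127
Denominator 16 − 1 = 15.
Result: 0.4586085675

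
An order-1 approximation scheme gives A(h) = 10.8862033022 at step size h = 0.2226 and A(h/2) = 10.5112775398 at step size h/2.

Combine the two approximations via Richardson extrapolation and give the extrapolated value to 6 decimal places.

Error is O(h^1); halving h shrinks it by 2^1 = 2.
2 × 10.5112775398 = 21.0225550796; subtract 10.8862033022 → 10.1363517774
Divide by 2^1 − 1 = 1.
Result: 10.1363517774

10.136352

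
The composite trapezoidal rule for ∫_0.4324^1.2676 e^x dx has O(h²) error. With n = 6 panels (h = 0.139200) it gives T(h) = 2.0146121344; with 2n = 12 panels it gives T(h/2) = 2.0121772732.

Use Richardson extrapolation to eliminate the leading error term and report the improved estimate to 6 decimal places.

The method has order 2: 2^2 = 4.
Top: 4(2.0121772732) − (2.0146121344) = 6.0340969584
Extrapolated: 6.0340969584 / 3 = 2.0113656528

2.011366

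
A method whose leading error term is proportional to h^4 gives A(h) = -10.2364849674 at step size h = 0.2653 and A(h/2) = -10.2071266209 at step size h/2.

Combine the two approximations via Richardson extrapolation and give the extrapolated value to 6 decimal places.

-10.205169

Method order is 4; weight 2^4 = 16.
16 × (-10.2071266209) − (-10.2364849674) = -153.0775409670
(-153.0775409670) ÷ 15 = -10.2051693978
Shift from A(h/2): +0.0019572231.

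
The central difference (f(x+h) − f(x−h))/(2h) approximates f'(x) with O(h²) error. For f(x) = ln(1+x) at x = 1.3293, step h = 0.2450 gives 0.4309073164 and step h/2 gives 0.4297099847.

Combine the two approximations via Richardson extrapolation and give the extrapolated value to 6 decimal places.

Error is O(h^2); halving h shrinks it by 2^2 = 4.
4 × 0.4297099847 − 0.4309073164 = 1.2879326224
(4 × 0.4297099847 − 0.4309073164)/(4 − 1) = 0.4293108741

0.429311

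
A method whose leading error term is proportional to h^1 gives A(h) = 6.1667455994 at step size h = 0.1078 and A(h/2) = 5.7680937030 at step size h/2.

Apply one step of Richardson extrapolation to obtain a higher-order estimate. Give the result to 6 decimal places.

The method has order 1: 2^1 = 2.
Weighted: 11.5361874060 − 6.1667455994 = 5.3694418066
(2·5.7680937030 − 6.1667455994)/(2 − 1) = 5.3694418066
Correction |R − A(h/2)| = 3.987e-01; gap |A(h/2) − A(h)| = 3.987e-01.

5.369442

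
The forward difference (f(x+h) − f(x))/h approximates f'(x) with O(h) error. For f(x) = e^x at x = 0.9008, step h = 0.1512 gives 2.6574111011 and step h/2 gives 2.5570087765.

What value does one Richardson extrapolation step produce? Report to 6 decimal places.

With r = 1 the leading error scales as h^1, so the weight is 2^1 = 2.
2·2.5570087765 − 2.6574111011 = 2.4566064519
Divide by 2^1 − 1 = 1.
(2·2.5570087765 − 2.6574111011)/(2 − 1) = 2.4566064519

2.456606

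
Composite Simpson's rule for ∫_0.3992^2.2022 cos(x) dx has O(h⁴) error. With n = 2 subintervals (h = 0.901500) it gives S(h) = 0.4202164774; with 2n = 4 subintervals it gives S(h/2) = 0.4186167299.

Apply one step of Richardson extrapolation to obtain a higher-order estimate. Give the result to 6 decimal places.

0.418510

With r = 4 the leading error scales as h^4, so the weight is 2^4 = 16.
Weighted: 6.6978676784 − 0.4202164774 = 6.2776512010
Divide by 2^4 − 1 = 15.
Result: 0.4185100801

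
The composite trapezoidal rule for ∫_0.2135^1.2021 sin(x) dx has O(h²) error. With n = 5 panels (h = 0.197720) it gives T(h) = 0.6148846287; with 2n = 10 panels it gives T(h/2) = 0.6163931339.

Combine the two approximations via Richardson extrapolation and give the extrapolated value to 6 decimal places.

Leading term ∝ h^2; use weight 4 = 2^2.
4×0.6163931339 = 2.4655725356; subtract 0.6148846287 → 1.8506879069
Extrapolated: 1.8506879069 / 3 = 0.6168959690
Shift from A(h/2): +0.0005028351.

0.616896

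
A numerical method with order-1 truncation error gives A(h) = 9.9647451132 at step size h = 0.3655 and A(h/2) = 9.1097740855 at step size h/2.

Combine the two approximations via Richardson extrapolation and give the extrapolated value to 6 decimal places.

The method has order 1: 2^1 = 2.
2 × 9.1097740855 = 18.2195481710; 18.2195481710 − 9.9647451132 = 8.2548030578
Divide by 2^1 − 1 = 1.
8.2548030578 ÷ 1 = 8.2548030578

8.254803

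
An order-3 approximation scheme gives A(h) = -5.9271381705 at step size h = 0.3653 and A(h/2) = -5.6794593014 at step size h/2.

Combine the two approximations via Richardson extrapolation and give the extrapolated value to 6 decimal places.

-5.644077

With r = 3 the leading error scales as h^3, so the weight is 2^3 = 8.
8×(-5.6794593014) − (-5.9271381705) = -39.5085362407
Divide by 2^3 − 1 = 7.
(8×(-5.6794593014) − (-5.9271381705))/(8 − 1) = -5.6440766058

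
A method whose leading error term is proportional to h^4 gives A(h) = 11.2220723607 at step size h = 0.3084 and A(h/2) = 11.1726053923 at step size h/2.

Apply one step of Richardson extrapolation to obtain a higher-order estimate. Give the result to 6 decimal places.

The method has order 4: 2^4 = 16.
A(h/2) − A(h) = 11.1726053923 − 11.2220723607 = -0.0494669684
Divide by 2^4 − 1 = 15: (-0.0494669684)/15 = -0.0032977979
R = A(h/2) + (A(h/2) − A(h))/15 = 11.1726053923 − 0.0032977979 = 11.1693075944

11.169308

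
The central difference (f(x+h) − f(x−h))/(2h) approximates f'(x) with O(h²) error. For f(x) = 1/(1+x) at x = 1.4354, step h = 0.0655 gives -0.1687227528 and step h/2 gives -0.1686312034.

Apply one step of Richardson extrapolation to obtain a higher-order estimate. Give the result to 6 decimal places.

-0.168601

Method order is 2; weight 2^2 = 4.
2^2×A(h/2) = -0.6745248136; minus A(h) gives -0.5058020608.
R = (-0.5058020608)/3 = -0.1686006869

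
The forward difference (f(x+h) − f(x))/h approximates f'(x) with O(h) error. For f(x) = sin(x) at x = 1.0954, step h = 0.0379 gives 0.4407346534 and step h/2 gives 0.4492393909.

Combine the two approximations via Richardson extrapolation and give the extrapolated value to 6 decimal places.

0.457744

Order 1 gives 2^r = 2 and 2^r − 1 = 1.
2·0.4492393909 = 0.8984787818; subtract 0.4407346534 → 0.4577441284
R = 0.4577441284/1 = 0.4577441284
Shift from A(h/2): +0.0085047375.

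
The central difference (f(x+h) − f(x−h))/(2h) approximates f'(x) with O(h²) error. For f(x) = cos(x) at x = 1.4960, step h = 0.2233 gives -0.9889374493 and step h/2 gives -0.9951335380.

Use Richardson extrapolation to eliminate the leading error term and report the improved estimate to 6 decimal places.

Error is O(h^2); halving h shrinks it by 2^2 = 4.
Top: 4(-0.9951335380) − (-0.9889374493) = -2.9915967027
Divide by 2^2 − 1 = 3.
So the Richardson estimate is -0.9971989009.

-0.997199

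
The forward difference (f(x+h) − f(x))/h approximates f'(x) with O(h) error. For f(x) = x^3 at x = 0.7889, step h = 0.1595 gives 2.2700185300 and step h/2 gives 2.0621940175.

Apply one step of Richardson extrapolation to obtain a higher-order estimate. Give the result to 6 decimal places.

1.854370

r = 1, so 2^r = 2.
2·2.0621940175 = 4.1243880350; 4.1243880350 − 2.2700185300 = 1.8543695050
1.8543695050 ÷ 1 = 1.8543695050
Shift from A(h/2): −0.2078245125.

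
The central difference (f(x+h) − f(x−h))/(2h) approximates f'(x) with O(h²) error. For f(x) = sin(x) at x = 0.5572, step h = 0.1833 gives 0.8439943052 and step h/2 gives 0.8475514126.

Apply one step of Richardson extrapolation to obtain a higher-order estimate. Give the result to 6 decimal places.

Leading term ∝ h^2; use weight 4 = 2^2.
Numerator 4 × A(h/2) − A(h) = 4 × 0.8475514126 − 0.8439943052 = 2.5462113452
2.5462113452 ÷ 3 = 0.8487371151

0.848737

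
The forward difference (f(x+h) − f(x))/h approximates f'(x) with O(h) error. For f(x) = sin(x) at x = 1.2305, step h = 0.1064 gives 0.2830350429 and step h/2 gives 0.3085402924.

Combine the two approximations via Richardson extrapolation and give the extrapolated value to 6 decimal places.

0.334046

Error is O(h^1); halving h shrinks it by 2^1 = 2.
2·0.3085402924 = 0.6170805848; subtract 0.2830350429 → 0.3340455419
0.3340455419 ÷ 1 = 0.3340455419
Correction |R − A(h/2)| = 2.551e-02; gap |A(h/2) − A(h)| = 2.551e-02.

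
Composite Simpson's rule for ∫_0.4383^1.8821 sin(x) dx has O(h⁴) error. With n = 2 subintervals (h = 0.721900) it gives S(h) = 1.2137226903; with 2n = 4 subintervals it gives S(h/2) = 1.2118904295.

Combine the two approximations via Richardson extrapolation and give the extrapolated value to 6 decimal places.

Leading term ∝ h^4; use weight 16 = 2^4.
Numerator 16·A(h/2) − A(h) = 16·1.2118904295 − 1.2137226903 = 18.1765241817
Denominator 16 − 1 = 15.
So the Richardson estimate is 1.2117682788.

1.211768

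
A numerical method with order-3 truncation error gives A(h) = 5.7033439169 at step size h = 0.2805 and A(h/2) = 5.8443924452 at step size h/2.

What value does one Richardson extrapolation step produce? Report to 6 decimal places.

5.864542

The method has order 3: 2^3 = 8.
Weighted: 46.7551395616 − 5.7033439169 = 41.0517956447
R = 41.0517956447/7 = 5.8645422350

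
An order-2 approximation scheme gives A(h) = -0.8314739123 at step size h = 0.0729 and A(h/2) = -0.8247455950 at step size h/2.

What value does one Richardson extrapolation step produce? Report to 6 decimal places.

-0.822503

r = 2, so 2^r = 4.
A(h/2) − A(h) = -0.8247455950 − (-0.8314739123) = 0.0067283173
Divide by 2^2 − 1 = 3: 0.0067283173/3 = 0.0022427724
R = -0.8247455950 + 0.0022427724 = -0.8225028226
Shift from A(h/2): +0.0022427724.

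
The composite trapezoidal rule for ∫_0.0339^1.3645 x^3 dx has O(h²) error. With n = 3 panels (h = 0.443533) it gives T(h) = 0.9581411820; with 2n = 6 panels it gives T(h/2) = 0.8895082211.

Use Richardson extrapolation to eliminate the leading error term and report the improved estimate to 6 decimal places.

0.866631

r = 2: numerator weight 4, denominator 3.
Top: 4(0.8895082211) − (0.9581411820) = 2.5998917024
R = 2.5998917024/3 = 0.8666305675
Correction |R − A(h/2)| = 2.288e-02; gap |A(h/2) − A(h)| = 6.863e-02.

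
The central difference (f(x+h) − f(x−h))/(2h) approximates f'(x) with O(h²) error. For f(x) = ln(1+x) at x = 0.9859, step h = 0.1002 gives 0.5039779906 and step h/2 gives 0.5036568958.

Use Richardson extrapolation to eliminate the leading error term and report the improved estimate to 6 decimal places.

0.503550

r = 2: numerator weight 4, denominator 3.
2^2×A(h/2) = 2.0146275832; minus A(h) gives 1.5106495926.
Divide by 2^2 − 1 = 3.
So the Richardson estimate is 0.5035498642.
Correction |R − A(h/2)| = 1.070e-04; gap |A(h/2) − A(h)| = 3.211e-04.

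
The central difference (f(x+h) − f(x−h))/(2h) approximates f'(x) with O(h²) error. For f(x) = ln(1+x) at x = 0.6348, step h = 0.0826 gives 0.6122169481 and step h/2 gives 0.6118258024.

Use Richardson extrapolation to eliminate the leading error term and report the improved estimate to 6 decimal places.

Order 2 gives 2^r = 4 and 2^r − 1 = 3.
4 × 0.6118258024 = 2.4473032096; 2.4473032096 − 0.6122169481 = 1.8350862615
Divide by 2^2 − 1 = 3.
So the Richardson estimate is 0.6116954205.
Shift from A(h/2): −0.0001303819.

0.611695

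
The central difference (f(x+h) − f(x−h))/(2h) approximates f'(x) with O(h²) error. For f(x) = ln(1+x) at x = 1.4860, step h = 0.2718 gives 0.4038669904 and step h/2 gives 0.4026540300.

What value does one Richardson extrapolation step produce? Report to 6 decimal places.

0.402250

r = 2, so 2^r = 4.
4 × 0.4026540300 = 1.6106161200; 1.6106161200 − 0.4038669904 = 1.2067491296
Divide by 2^2 − 1 = 3.
So the Richardson estimate is 0.4022497099.
Correction |R − A(h/2)| = 4.043e-04; gap |A(h/2) − A(h)| = 1.213e-03.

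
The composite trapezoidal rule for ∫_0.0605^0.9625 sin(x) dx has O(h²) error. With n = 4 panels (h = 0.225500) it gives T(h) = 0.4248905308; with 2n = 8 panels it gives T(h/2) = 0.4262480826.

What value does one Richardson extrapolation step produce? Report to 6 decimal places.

0.426701

Error is O(h^2); halving h shrinks it by 2^2 = 4.
A(h/2) − A(h) = 0.4262480826 − 0.4248905308 = 0.0013575518
Divide by 2^2 − 1 = 3: 0.0013575518/3 = 0.0004525173
R = 0.4262480826 + 0.0004525173 = 0.4267005999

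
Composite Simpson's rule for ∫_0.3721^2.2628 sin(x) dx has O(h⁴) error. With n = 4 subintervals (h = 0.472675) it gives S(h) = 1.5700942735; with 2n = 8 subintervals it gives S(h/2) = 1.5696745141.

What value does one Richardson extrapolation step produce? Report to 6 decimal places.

1.569647

Leading term ∝ h^4; use weight 16 = 2^4.
A(h/2) − A(h) = 1.5696745141 − 1.5700942735 = -0.0004197594
Correction (A(h/2) − A(h))/(16 − 1) = (-0.0004197594)/15 = -0.0000279840
R = 1.5696745141 − 0.0000279840 = 1.5696465301
Correction |R − A(h/2)| = 2.798e-05; gap |A(h/2) − A(h)| = 4.198e-04.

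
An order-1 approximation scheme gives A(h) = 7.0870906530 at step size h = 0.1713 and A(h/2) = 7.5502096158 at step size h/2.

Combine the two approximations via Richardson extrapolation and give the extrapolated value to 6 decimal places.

Leading term ∝ h^1; use weight 2 = 2^1.
2×7.5502096158 = 15.1004192316; subtract 7.0870906530 → 8.0133285786
Denominator 2 − 1 = 1.
(2×7.5502096158 − 7.0870906530)/(2 − 1) = 8.0133285786
Shift from A(h/2): +0.4631189628.

8.013329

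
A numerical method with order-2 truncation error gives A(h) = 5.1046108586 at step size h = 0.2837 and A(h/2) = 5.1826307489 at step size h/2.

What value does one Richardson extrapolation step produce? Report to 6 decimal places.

Error is O(h^2); halving h shrinks it by 2^2 = 4.
Top: 4(5.1826307489) − (5.1046108586) = 15.6259121370
Denominator 4 − 1 = 3.
Extrapolated: 15.6259121370 / 3 = 5.2086373790
Gap between inputs: 7.802e-02; correction applied: +0.0260066301.

5.208637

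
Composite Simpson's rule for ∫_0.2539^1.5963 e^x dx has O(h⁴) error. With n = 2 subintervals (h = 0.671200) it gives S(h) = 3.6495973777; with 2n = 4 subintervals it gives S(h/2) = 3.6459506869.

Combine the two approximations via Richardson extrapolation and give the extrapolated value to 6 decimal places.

Leading term ∝ h^4; use weight 16 = 2^4.
16·3.6459506869 − 3.6495973777 = 54.6856136127
54.6856136127 ÷ 15 = 3.6457075742
Correction |R − A(h/2)| = 2.431e-04; gap |A(h/2) − A(h)| = 3.647e-03.

3.645708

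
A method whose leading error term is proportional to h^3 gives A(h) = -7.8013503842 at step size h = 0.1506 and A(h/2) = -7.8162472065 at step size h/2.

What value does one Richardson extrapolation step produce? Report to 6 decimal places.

r = 3, so 2^r = 8.
8 × (-7.8162472065) = -62.5299776520; (-62.5299776520) − (-7.8013503842) = -54.7286272678
R = (-54.7286272678)/7 = -7.8183753240
Shift from A(h/2): −0.0021281175.

-7.818375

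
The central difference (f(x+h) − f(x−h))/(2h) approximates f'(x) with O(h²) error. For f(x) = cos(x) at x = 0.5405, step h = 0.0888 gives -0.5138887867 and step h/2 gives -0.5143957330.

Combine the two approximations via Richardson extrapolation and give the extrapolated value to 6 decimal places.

-0.514565

Leading term ∝ h^2; use weight 4 = 2^2.
Top: 4(-0.5143957330) − (-0.5138887867) = -1.5436941453
Denominator 4 − 1 = 3.
(4 × (-0.5143957330) − (-0.5138887867))/(4 − 1) = -0.5145647151
Shift from A(h/2): −0.0001689821.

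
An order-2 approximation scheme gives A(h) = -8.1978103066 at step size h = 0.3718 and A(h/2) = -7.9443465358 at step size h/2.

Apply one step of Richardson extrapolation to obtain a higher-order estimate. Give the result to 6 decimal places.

-7.859859

r = 2: numerator weight 4, denominator 3.
2^2×A(h/2) = -31.7773861432; minus A(h) gives -23.5795758366.
R = (-23.5795758366)/3 = -7.8598586122
Shift from A(h/2): +0.0844879236.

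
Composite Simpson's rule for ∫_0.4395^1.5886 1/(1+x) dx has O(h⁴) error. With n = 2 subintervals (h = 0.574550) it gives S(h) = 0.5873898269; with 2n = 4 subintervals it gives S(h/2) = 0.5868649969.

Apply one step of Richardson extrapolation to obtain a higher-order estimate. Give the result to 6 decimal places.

With r = 4 the leading error scales as h^4, so the weight is 2^4 = 16.
16·0.5868649969 = 9.3898399504; subtract 0.5873898269 → 8.8024501235
Denominator 16 − 1 = 15.
Result: 0.5868300082

0.586830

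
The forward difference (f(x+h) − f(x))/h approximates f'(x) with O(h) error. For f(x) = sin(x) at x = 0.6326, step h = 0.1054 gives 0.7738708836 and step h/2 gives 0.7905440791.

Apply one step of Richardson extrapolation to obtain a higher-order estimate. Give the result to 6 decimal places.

Method order is 1; weight 2^1 = 2.
2^1 × A(h/2) = 1.5810881582; minus A(h) gives 0.8072172746.
Denominator 2 − 1 = 1.
Result: 0.8072172746

0.807217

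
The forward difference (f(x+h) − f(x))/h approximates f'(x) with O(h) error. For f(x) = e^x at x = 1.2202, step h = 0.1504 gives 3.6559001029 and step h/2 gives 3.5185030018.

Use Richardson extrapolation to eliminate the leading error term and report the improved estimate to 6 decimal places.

r = 1, so 2^r = 2.
2 × 3.5185030018 = 7.0370060036; subtract 3.6559001029 → 3.3811059007
Denominator 2 − 1 = 1.
So the Richardson estimate is 3.3811059007.

3.381106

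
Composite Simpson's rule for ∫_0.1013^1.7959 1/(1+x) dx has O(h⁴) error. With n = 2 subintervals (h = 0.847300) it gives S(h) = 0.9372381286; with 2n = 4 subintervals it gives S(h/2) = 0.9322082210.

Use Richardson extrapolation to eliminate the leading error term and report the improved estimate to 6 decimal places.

0.931873

r = 4, so 2^r = 16.
16×0.9322082210 = 14.9153315360; subtract 0.9372381286 → 13.9780934074
R = 13.9780934074/15 = 0.9318728938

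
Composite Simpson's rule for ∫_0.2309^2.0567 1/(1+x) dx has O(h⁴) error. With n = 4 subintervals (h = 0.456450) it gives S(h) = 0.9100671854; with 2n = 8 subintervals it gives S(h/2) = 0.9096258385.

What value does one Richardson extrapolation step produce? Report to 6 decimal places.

0.909596

Error is O(h^4); halving h shrinks it by 2^4 = 16.
16×0.9096258385 = 14.5540134160; subtract 0.9100671854 → 13.6439462306
Extrapolated: 13.6439462306 / 15 = 0.9095964154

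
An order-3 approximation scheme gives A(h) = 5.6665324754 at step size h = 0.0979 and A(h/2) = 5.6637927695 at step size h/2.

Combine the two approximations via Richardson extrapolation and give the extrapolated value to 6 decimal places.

5.663401

r = 3, so 2^r = 8.
8·5.6637927695 = 45.3103421560; subtract 5.6665324754 → 39.6438096806
39.6438096806 ÷ 7 = 5.6634013829
Shift from A(h/2): −0.0003913866.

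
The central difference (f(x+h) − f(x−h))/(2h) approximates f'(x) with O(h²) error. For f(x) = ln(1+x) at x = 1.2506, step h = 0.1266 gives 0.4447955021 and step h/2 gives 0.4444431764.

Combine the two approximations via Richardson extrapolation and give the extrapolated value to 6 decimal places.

Leading term ∝ h^2; use weight 4 = 2^2.
4·0.4444431764 = 1.7777727056; subtract 0.4447955021 → 1.3329772035
Divide by 2^2 − 1 = 3.
R = 1.3329772035/3 = 0.4443257345

0.444326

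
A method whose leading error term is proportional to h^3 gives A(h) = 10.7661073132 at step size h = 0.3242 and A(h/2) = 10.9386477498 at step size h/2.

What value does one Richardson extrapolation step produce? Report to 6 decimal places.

10.963296

r = 3, so 2^r = 8.
8×10.9386477498 = 87.5091819984; subtract 10.7661073132 → 76.7430746852
Extrapolated: 76.7430746852 / 7 = 10.9632963836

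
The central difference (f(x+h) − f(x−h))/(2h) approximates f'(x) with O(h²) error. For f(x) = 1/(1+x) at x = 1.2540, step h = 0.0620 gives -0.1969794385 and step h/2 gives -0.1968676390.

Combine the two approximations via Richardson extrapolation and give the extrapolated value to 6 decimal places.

r = 2: numerator weight 4, denominator 3.
4·(-0.1968676390) = -0.7874705560; (-0.7874705560) − (-0.1969794385) = -0.5904911175
(-0.5904911175) ÷ 3 = -0.1968303725

-0.196830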